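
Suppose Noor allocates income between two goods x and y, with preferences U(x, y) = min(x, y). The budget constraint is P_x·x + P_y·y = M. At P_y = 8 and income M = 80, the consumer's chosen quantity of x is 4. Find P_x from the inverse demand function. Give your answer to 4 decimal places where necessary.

P_x = 12

Leontief preferences: the optimum is at the kink where x/1 = y/1, i.e. y = x.
Budget: P_x·x + P_y·x = M, so (P_x + P_y)·x = M.
Demand: x*(P_x,P_y,M) = M/(P_x + P_y), y* = M/(P_x + P_y).
Set x* = 4 in the demand function and solve for P_x: P_x = 12.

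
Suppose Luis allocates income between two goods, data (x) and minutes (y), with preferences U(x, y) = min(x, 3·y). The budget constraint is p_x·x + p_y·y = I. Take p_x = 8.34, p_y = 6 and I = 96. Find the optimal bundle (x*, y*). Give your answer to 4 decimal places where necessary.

Leontief preferences: the optimum is at the kink where x/3 = y/1, i.e. y = (1/3)·x.
Budget: p_x·x + p_y·(1/3)·x = I, so (3·p_x + p_y)·x = 3·I.
Demand: x*(p_x,p_y,I) = 3·I/(3·p_x + p_y), y* = I/(3·p_x + p_y).
Here 3·8.34 + 6 = 31.02, giving x* = 9.2843 and y* = 3.0948.

x* = 9.2843, y* = 3.0948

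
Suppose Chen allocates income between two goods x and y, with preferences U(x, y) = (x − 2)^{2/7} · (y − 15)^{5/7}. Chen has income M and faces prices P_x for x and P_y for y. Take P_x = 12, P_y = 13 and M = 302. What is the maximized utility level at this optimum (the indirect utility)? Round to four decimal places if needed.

V = 3.5912

This is Cobb-Douglas in (x−2, y−15): tangency gives 2/7·P_y·(y−15) = 5/7·P_x·(x−2).
After buying the subsistence bundle (2, 15), a share 2/7 of the remaining income goes to x: x* = 2 + 2/7·(M − 2P_x − 15P_y)/P_x.
Discretionary income = 302 − 2·12 − 15·13 = 83; x* = 2 + 2/7·83/12 = 3.9762; y* = 15 + 5/7·83/13 = 19.5604.
Utility at the optimum: U(3.9762, 19.5604) = 3.5912.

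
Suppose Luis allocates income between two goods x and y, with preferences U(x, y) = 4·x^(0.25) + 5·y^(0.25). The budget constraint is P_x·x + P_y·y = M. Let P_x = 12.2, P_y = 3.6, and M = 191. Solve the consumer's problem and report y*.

From the CES first-order condition, (4/5)·(y/x)^(0.75) = P_x/P_y.
Hence y/x = ((5/4)·P_x/P_y)^(1/(0.75)), i.e. raised to the 4/3 power.
With the ratio pinned down, the budget gives x* = M/(P_x + P_y·(y/x)) and y* = (y/x)·x*.
Numerically y/x = 6.854195, so x* = 191/(12.2 + 3.6·6.854195) = 5.1796 and y* = 6.854195·5.1796 = 35.5023.

y* = 35.5023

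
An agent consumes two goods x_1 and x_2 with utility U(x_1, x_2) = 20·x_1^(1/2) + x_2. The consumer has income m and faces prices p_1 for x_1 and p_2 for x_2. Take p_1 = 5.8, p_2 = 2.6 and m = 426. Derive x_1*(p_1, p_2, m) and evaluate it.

x_1* = 20.0951

Utility is quasi-linear in x_2; the FOC for x_1 is 10/√x_1 = p_1/p_2.
Solve: √x_1 = 10·p_2/p_1, so x_1*(p_1,p_2) = (10·p_2/p_1)², and x_2* = (m − p_1·x_1*)/p_2.
Plugging in: x_1* = (10·2.6/5.8)² = 20.0951.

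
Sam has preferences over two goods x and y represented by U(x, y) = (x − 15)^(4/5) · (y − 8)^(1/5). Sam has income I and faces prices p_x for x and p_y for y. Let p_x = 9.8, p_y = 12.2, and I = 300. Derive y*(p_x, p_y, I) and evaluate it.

y* = 8.9082

Let x' = x−15, y' = y−8. MRS = 4·y'/x' = p_x/p_y.
Substituting into the budget: x* = 15 + 0.8·(I − 15·p_x − 8·p_y)/p_x, and y* = 8 + 0.2·(…)/p_y.
Discretionary income = 300 − 15·9.8 − 8·12.2 = 55.4; y* = 8 + 0.2·55.4/12.2 = 8.9082.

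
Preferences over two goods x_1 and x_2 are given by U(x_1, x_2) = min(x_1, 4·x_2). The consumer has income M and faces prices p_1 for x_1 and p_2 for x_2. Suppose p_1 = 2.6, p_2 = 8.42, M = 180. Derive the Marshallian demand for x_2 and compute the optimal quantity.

x_2* = 9.5643

Demand: x_1*(p_1,p_2,M) = 4·M/(4·p_1 + p_2), x_2* = M/(4·p_1 + p_2).
Here 4·2.6 + 8.42 = 18.82, giving x_2* = 9.5643.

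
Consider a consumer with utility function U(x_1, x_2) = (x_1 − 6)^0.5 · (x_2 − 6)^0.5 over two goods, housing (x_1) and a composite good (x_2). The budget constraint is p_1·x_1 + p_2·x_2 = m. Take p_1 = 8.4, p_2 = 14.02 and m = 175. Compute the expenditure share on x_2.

share on x_2 = 0.5963

This is Cobb-Douglas in (x_1−6, x_2−6): tangency gives 0.5·p_2·(x_2−6) = 0.5·p_1·(x_1−6).
Substituting into the budget: x_1* = 6 + 0.5·(m − 6·p_1 − 6·p_2)/p_1, and x_2* = 6 + 0.5·(…)/p_2.
Discretionary income = 175 − 6·8.4 − 6·14.02 = 40.48; x_1* = 6 + 0.5·40.48/8.4 = 8.4095; x_2* = 6 + 0.5·40.48/14.02 = 7.4437.
Expenditure on x_2: 14.02·7.4437 = 104.36; share = 0.5963.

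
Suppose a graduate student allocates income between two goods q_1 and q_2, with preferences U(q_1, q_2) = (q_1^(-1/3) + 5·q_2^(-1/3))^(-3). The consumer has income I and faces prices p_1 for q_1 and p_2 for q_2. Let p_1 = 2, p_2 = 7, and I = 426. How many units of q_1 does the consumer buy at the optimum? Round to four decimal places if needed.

Numerically q_2/q_1 = 1.306702, so q_1* = 426/(2 + 7·1.306702) = 38.2169.

q_1* = 38.2169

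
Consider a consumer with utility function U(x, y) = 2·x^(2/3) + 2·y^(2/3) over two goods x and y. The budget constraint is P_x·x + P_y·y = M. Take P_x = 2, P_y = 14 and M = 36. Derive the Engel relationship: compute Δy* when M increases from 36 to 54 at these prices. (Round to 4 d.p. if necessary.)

MRS = MU_x/MU_y = (y/x)^(1/3). Set equal to P_x/P_y.
Solve for the ratio: y/x = [P_x/P_y]^(3).
With the ratio pinned down, the budget gives x* = M/(P_x + P_y·(y/x)) and y* = (y/x)·x*.
Numerically y/x = 0.002915, so x* = 36/(2 + 14·0.002915) = 17.64 and y* = 0.002915·17.64 = 0.0514.
At M' = 54: y* = 0.0771. Change: 0.0771 − 0.0514 = 0.0257.

Δy* = 0.0257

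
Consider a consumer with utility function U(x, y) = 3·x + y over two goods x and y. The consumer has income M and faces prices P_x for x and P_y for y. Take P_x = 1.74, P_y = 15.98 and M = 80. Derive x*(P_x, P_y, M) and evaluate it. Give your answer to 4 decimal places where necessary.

Linear utility — the consumer picks whichever good has higher MU/price: 3/1.74 = 1.7241 vs 1/15.98 = 0.0626.
x gives more utility per dollar, so spend all income on x: x* = M/P_x, y* = 0.
Numerically: x* = 45.977, y* = 0.

x* = 45.977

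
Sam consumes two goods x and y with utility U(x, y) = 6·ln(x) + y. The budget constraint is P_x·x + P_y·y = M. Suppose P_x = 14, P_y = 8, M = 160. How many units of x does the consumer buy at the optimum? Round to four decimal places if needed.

x* = 3.4286

At the given prices: x* = 6·8/14 = 3.4286.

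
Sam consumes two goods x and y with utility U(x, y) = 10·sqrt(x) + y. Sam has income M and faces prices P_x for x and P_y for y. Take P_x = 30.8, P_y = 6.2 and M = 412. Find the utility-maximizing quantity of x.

Set MRS = P_x/P_y: 5·x^(−1/2) = P_x/P_y.
Solve: √x = 5·P_y/P_x, so x*(P_x,P_y) = (5·P_y/P_x)², and y* = (M − P_x·x*)/P_y.
Plugging in: x* = (5·6.2/30.8)² = 1.013.

x* = 1.013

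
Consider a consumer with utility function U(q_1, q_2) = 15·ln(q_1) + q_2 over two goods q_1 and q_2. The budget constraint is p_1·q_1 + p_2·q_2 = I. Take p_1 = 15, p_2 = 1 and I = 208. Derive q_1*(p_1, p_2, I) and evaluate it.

q_1* = 1

MU_q_1 = 15/q_1, MU_q_2 = 1. Tangency: 15/q_1 = p_1/p_2.
So q_1*(p_1,p_2) = 15·p_2/p_1, independent of income; and q_2* = (I − 15·p_2)/p_2.
At the given prices: q_1* = 15·1/15 = 1.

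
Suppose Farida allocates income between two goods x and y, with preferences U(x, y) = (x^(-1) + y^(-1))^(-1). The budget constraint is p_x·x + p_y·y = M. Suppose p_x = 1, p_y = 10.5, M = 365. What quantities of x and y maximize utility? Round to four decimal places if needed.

x* = 86.0774, y* = 26.5641

MRS = MU_x/MU_y = (y/x)^(2). Set equal to p_x/p_y.
Solve for the ratio: y/x = [p_x/p_y]^(0.5).
With the ratio pinned down, the budget gives x* = M/(p_x + p_y·(y/x)) and y* = (y/x)·x*.
Numerically y/x = 0.308607, so x* = 365/(1 + 10.5·0.308607) = 86.0774 and y* = 0.308607·86.0774 = 26.5641.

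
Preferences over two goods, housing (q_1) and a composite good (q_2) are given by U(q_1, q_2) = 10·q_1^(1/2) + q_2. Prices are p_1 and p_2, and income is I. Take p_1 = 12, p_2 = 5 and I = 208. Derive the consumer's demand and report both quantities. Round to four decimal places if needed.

q_1* = 4.3403, q_2* = 31.1833

Plugging in: q_1* = (5·5/12)² = 4.3403, q_2* = 31.1833.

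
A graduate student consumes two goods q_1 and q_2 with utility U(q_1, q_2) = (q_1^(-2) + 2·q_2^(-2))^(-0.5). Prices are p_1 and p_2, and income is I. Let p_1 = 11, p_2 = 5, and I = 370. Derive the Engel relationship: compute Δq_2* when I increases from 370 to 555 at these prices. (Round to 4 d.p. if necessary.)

Δq_2* = 15.7946

MU_q_1 ∝ q_1^(-3), MU_q_2 ∝ 2·q_2^(-3), so MRS = (1/2)·(q_2/q_1)^(3) = p_1/p_2.
Hence q_2/q_1 = (2·p_1/p_2)^(1/(3)), i.e. raised to the 1/3 power.
With the ratio pinned down, the budget gives q_1* = I/(p_1 + p_2·(q_2/q_1)) and q_2* = (q_2/q_1)·q_1*.
Numerically q_2/q_1 = 1.638643, so q_1* = 370/(11 + 5·1.638643) = 19.2776 and q_2* = 1.638643·19.2776 = 31.5892.
At I' = 555: q_2* = 47.3838. Change: 47.3838 − 31.5892 = 15.7946.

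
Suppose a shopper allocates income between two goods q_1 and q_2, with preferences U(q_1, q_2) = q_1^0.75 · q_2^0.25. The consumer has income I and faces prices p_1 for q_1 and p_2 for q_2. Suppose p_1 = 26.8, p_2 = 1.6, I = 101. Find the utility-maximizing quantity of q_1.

Tangency: MRS = 3·q_2/q_1 = p_1/p_2.
So 0.75·p_2·q_2 = 0.25·p_1·q_1; combined with the budget, a share 0.75 of income goes to q_1.
Demand: q_1*(p_1,p_2,I) = 0.75·I/p_1 and q_2* = 0.25·I/p_2.
At p_1=26.8, p_2=1.6, I=101: q_1* = 0.75·101/26.8 = 2.8265.

q_1* = 2.8265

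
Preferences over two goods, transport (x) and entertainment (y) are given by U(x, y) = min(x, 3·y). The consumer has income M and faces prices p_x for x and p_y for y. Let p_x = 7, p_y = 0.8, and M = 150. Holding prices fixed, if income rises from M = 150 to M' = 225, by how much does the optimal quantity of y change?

Here 3·7 + 0.8 = 21.8, giving y* = 6.8807.
At M' = 225: y* = 10.3211. Change: 10.3211 − 6.8807 = 3.4404.

Δy* = 3.4404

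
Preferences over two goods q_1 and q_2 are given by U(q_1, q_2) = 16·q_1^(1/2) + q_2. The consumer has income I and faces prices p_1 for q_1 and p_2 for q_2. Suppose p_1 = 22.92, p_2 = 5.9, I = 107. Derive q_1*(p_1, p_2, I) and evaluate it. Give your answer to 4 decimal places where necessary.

q_1* = 4.2409

MU_q_1 = 8/√q_1, MU_q_2 = 1. Tangency: 8/√q_1 = p_1/p_2.
Thus q_1* = (8·p_2/p_1)² — independent of I — with the rest of income spent on q_2.
Plugging in: q_1* = (8·5.9/22.92)² = 4.2409.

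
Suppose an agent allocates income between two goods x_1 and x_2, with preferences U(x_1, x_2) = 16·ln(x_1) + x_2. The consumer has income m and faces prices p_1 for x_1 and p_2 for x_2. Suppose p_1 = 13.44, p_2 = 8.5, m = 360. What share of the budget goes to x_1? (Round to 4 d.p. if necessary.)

share on x_1 = 0.3778

Set MRS = p_1/p_2: (16/x_1)/1 = p_1/p_2.
So x_1*(p_1,p_2) = 16·p_2/p_1, independent of income; and x_2* = (m − 16·p_2)/p_2.
At the given prices: x_1* = 16·8.5/13.44 = 10.119, and x_2* = 26.3529.
Expenditure on x_1: 13.44·10.119 = 136; share = 0.3778.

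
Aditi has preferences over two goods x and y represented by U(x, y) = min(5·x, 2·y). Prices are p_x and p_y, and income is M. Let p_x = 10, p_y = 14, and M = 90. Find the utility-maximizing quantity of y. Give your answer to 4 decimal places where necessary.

y* = 5

Here 2·10 + 5·14 = 90, giving y* = 5.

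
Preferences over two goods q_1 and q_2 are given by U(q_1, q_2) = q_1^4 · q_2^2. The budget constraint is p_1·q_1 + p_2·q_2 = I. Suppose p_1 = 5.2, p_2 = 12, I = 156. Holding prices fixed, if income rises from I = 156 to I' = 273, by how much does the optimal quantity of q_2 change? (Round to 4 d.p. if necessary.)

Δq_2* = 3.25

The MRS is 2·q_2/q_1. Set MRS = p_1/p_2.
So 4·p_2·q_2 = 2·p_1·q_1; combined with the budget, a share 2/3 of income goes to q_1.
Demand: q_1*(p_1,p_2,I) = 2/3·I/p_1 and q_2* = 1/3·I/p_2.
At p_1=5.2, p_2=12, I=156: q_2* = 1/3·156/12 = 4.3333.
At I' = 273: q_2* = 7.5833. Change: 7.5833 − 4.3333 = 3.25.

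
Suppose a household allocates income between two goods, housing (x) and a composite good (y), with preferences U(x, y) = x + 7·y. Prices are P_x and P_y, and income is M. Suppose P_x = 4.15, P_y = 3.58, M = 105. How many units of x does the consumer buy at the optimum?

y gives more utility per dollar, so spend all income on y: y* = M/P_y, x* = 0.
Numerically: x* = 0, y* = 29.3296.

x* = 0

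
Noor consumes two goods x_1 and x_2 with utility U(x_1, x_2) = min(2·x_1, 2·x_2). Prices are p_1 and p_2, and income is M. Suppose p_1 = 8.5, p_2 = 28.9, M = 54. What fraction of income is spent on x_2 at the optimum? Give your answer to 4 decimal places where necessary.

With perfect complements, no substitution: consume in ratio x_1:x_2 = 2:2.
Budget: p_1·x_1 + p_2·x_1 = M, so (2·p_1 + 2·p_2)·x_1 = 2·M.
Demand: x_1*(p_1,p_2,M) = 2·M/(2·p_1 + 2·p_2), x_2* = 2·M/(2·p_1 + 2·p_2).
Here 2·8.5 + 2·28.9 = 74.8, giving x_1* = 1.4439 and x_2* = 1.4439.
Expenditure on x_2: 28.9·1.4439 = 41.7273; share = 0.7727.

share on x_2 = 0.7727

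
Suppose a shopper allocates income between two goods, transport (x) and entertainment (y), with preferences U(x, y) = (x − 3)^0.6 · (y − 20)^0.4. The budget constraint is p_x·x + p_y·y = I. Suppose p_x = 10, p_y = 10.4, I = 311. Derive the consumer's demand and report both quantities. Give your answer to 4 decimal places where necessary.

x* = 7.38, y* = 22.8077

MRS = (3/2)·(y−20)/(x−3). Tangency with p_x/p_y gives y−20 = (2/3)·(p_x/p_y)·(x−3).
After buying the subsistence bundle (3, 20), a share 0.6 of the remaining income goes to x: x* = 3 + 0.6·(I − 3p_x − 20p_y)/p_x.
Discretionary income = 311 − 3·10 − 20·10.4 = 73; x* = 3 + 0.6·73/10 = 7.38; y* = 20 + 0.4·73/10.4 = 22.8077.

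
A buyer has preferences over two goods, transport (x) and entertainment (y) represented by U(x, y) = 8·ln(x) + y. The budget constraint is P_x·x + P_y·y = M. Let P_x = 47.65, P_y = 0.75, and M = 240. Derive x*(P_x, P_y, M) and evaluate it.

x* = 0.1259

So x*(P_x,P_y) = 8·P_y/P_x, independent of income; and y* = (M − 8·P_y)/P_y.
At the given prices: x* = 8·0.75/47.65 = 0.1259.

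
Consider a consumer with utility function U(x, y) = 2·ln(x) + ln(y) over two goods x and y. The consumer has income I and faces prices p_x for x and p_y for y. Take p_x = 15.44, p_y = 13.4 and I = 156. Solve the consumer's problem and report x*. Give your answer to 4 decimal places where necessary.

MU_x/MU_y = (2·y)/(x); tangency sets this equal to p_x/p_y.
Rearranging, p_y·y = (1/2)·p_x·x. Substituting into the budget gives p_x·x·(1 + (1/2)) = I.
Demand: x*(p_x,p_y,I) = 2/3·I/p_x and y* = 1/3·I/p_y.
At p_x=15.44, p_y=13.4, I=156: x* = 2/3·156/15.44 = 6.7358.

x* = 6.7358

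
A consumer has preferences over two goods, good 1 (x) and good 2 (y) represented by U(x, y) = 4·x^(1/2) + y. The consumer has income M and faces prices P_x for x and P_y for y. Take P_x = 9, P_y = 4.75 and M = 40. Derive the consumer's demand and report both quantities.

x* = 1.1142, y* = 6.3099

Set MRS = P_x/P_y: 2·x^(−1/2) = P_x/P_y.
Solve: √x = 2·P_y/P_x, so x*(P_x,P_y) = (2·P_y/P_x)², and y* = (M − P_x·x*)/P_y.
Plugging in: x* = (2·4.75/9)² = 1.1142, y* = 6.3099.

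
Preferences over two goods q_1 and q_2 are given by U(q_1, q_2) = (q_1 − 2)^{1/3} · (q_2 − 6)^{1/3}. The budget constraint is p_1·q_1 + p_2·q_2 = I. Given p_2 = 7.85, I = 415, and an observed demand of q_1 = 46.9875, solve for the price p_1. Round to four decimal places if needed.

This is Cobb-Douglas in (q_1−2, q_2−6): tangency gives 1/3·p_2·(q_2−6) = 1/3·p_1·(q_1−2).
After buying the subsistence bundle (2, 6), a share 0.5 of the remaining income goes to q_1: q_1* = 2 + 0.5·(I − 2p_1 − 6p_2)/p_1.
Set q_1* = 46.9875 in the demand function and solve for p_1: p_1 = 4.

p_1 = 4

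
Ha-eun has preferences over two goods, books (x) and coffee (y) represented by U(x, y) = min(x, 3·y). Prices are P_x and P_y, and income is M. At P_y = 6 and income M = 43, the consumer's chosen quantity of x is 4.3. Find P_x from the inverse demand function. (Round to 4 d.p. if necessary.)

P_x = 8

Leontief preferences: the optimum is at the kink where x/3 = y/1, i.e. y = (1/3)·x.
Budget: P_x·x + P_y·(1/3)·x = M, so (3·P_x + P_y)·x = 3·M.
Demand: x*(P_x,P_y,M) = 3·M/(3·P_x + P_y), y* = M/(3·P_x + P_y).
Set x* = 4.3 in the demand function and solve for P_x: P_x = 8.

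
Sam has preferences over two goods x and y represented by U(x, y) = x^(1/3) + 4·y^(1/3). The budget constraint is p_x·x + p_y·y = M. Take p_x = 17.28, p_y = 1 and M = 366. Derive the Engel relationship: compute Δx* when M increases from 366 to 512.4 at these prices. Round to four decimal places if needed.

Δx* = 0.2473

MU_x ∝ x^(-2/3), MU_y ∝ 4·y^(-2/3), so MRS = (1/4)·(y/x)^(2/3) = p_x/p_y.
Hence y/x = (4·p_x/p_y)^(1/(2/3)), i.e. raised to the 1.5 power.
Substitute y = (y/x)·x into the budget: x* = M/(p_x + p_y·(y/x)).
Numerically y/x = 574.652889, so x* = 366/(17.28 + 1·574.652889) = 0.6183.
At M' = 512.4: x* = 0.8656. Change: 0.8656 − 0.6183 = 0.2473.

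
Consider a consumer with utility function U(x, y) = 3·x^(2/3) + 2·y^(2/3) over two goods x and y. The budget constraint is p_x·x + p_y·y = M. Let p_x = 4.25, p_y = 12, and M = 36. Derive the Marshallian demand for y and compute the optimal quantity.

y* = 0.1075

From the CES first-order condition, (3/2)·(y/x)^(1/3) = p_x/p_y.
Solve for the ratio: y/x = [(2/3)·p_x/p_y]^(3).
With the ratio pinned down, the budget gives x* = M/(p_x + p_y·(y/x)) and y* = (y/x)·x*.
Numerically y/x = 0.013163, so x* = 36/(4.25 + 12·0.013163) = 8.1671 and y* = 0.013163·8.1671 = 0.1075.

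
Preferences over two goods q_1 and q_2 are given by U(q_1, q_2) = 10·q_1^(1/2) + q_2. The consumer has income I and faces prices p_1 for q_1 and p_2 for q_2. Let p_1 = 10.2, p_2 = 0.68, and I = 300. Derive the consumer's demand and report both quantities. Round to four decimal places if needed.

Utility is quasi-linear in q_2; the FOC for q_1 is 5/√q_1 = p_1/p_2.
Solve: √q_1 = 5·p_2/p_1, so q_1*(p_1,p_2) = (5·p_2/p_1)², and q_2* = (I − p_1·q_1*)/p_2.
Plugging in: q_1* = (5·0.68/10.2)² = 0.1111, q_2* = 439.5098.

q_1* = 0.1111, q_2* = 439.5098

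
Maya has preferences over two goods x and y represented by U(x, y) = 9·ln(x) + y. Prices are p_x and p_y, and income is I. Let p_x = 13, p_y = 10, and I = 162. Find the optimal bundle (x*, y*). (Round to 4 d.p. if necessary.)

x* = 6.9231, y* = 7.2

Set MRS = p_x/p_y: (9/x)/1 = p_x/p_y.
So x*(p_x,p_y) = 9·p_y/p_x, independent of income; and y* = (I − 9·p_y)/p_y.
At the given prices: x* = 9·10/13 = 6.9231, and y* = 7.2.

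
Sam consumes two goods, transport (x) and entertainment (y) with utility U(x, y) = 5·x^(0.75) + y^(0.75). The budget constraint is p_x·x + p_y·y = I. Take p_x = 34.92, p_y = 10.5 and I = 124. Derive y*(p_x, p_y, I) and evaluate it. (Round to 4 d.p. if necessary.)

y* = 0.6564

From the CES first-order condition, 5·(y/x)^(0.25) = p_x/p_y.
Solve for the ratio: y/x = [(1/5)·p_x/p_y]^(4).
With the ratio pinned down, the budget gives x* = I/(p_x + p_y·(y/x)) and y* = (y/x)·x*.
Numerically y/x = 0.195731, so x* = 124/(34.92 + 10.5·0.195731) = 3.3536 and y* = 0.195731·3.3536 = 0.6564.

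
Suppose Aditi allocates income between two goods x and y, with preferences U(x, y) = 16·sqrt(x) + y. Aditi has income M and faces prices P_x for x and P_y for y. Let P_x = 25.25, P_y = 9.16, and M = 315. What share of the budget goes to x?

Utility is quasi-linear in y; the FOC for x is 8/√x = P_x/P_y.
Solve: √x = 8·P_y/P_x, so x*(P_x,P_y) = (8·P_y/P_x)², and y* = (M − P_x·x*)/P_y.
Plugging in: x* = (8·9.16/25.25)² = 8.4226, y* = 11.1712.
Expenditure on x: 25.25·8.4226 = 212.6716; share = 0.6751.

share on x = 0.6751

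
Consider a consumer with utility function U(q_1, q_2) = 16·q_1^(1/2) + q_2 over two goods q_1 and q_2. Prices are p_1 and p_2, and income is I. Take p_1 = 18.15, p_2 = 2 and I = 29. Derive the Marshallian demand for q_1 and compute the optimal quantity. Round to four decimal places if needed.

q_1* = 0.7771

Solve: √q_1 = 8·p_2/p_1, so q_1*(p_1,p_2) = (8·p_2/p_1)², and q_2* = (I − p_1·q_1*)/p_2.
Plugging in: q_1* = (8·2/18.15)² = 0.7771.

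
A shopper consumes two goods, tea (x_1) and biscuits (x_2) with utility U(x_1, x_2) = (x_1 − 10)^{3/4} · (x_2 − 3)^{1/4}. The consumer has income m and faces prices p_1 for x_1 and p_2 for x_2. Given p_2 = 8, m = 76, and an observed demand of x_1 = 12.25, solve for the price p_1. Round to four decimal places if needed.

p_1 = 4

This is Cobb-Douglas in (x_1−10, x_2−3): tangency gives 0.75·p_2·(x_2−3) = 0.25·p_1·(x_1−10).
After buying the subsistence bundle (10, 3), a share 0.75 of the remaining income goes to x_1: x_1* = 10 + 0.75·(m − 10p_1 − 3p_2)/p_1.
Set x_1* = 12.25 in the demand function and solve for p_1: p_1 = 4.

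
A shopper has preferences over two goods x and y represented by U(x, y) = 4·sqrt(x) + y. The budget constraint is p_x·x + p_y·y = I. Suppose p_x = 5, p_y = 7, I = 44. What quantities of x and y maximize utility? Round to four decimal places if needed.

Set MRS = p_x/p_y: 2·x^(−1/2) = p_x/p_y.
Solve: √x = 2·p_y/p_x, so x*(p_x,p_y) = (2·p_y/p_x)², and y* = (I − p_x·x*)/p_y.
Plugging in: x* = (2·7/5)² = 7.84, y* = 0.6857.

x* = 7.84, y* = 0.6857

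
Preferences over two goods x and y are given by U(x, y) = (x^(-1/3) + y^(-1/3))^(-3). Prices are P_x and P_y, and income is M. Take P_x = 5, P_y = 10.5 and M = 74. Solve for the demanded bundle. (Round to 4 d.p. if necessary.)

x* = 6.7157, y* = 3.8497

MU_x ∝ x^(-4/3), MU_y ∝ y^(-4/3), so MRS = (y/x)^(4/3) = P_x/P_y.
Hence y/x = (P_x/P_y)^(1/(4/3)), i.e. raised to the 0.75 power.
With the ratio pinned down, the budget gives x* = M/(P_x + P_y·(y/x)) and y* = (y/x)·x*.
Numerically y/x = 0.573239, so x* = 74/(5 + 10.5·0.573239) = 6.7157 and y* = 0.573239·6.7157 = 3.8497.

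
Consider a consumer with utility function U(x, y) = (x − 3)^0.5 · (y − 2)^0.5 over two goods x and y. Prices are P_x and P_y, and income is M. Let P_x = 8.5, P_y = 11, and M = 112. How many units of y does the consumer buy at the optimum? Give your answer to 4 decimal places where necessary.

This is Cobb-Douglas in (x−3, y−2): tangency gives 0.5·P_y·(y−2) = 0.5·P_x·(x−3).
Substituting into the budget: x* = 3 + 0.5·(M − 3·P_x − 2·P_y)/P_x, and y* = 2 + 0.5·(…)/P_y.
Discretionary income = 112 − 3·8.5 − 2·11 = 64.5; y* = 2 + 0.5·64.5/11 = 4.9318.

y* = 4.9318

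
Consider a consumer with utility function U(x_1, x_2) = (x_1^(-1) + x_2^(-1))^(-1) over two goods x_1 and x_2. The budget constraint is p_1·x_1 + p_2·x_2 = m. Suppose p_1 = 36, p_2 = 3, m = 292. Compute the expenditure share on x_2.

MU_x_1 ∝ x_1^(-2), MU_x_2 ∝ x_2^(-2), so MRS = (x_2/x_1)^(2) = p_1/p_2.
Solve for the ratio: x_2/x_1 = [p_1/p_2]^(0.5).
Substitute x_2 = (x_2/x_1)·x_1 into the budget: x_1* = m/(p_1 + p_2·(x_2/x_1)).
Numerically x_2/x_1 = 3.464102, so x_1* = 292/(36 + 3·3.464102) = 6.2941 and x_2* = 3.464102·6.2941 = 21.8036.
Expenditure on x_2: 3·21.8036 = 65.4107; share = 0.224.

share on x_2 = 0.224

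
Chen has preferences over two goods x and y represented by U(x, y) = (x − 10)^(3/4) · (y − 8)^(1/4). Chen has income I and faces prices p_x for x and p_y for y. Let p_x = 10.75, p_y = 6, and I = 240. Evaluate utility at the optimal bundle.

V = 5.1825

This is Cobb-Douglas in (x−10, y−8): tangency gives 0.75·p_y·(y−8) = 0.25·p_x·(x−10).
After buying the subsistence bundle (10, 8), a share 0.75 of the remaining income goes to x: x* = 10 + 0.75·(I − 10p_x − 8p_y)/p_x.
Discretionary income = 240 − 10·10.75 − 8·6 = 84.5; x* = 10 + 0.75·84.5/10.75 = 15.8953; y* = 8 + 0.25·84.5/6 = 11.5208.
Utility at the optimum: U(15.8953, 11.5208) = 5.1825.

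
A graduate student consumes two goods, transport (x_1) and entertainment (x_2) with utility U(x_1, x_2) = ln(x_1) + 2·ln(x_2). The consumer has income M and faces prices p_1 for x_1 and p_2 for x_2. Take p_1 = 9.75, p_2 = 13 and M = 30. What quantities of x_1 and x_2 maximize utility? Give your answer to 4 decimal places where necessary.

The MRS is (1/2)·x_2/x_1. Set MRS = p_1/p_2.
Rearranging, p_2·x_2 = 2·p_1·x_1. Substituting into the budget gives p_1·x_1·(1 + 2) = M.
Demand: x_1*(p_1,p_2,M) = 1/3·M/p_1 and x_2* = 2/3·M/p_2.
At p_1=9.75, p_2=13, M=30: x_1* = 1/3·30/9.75 = 1.0256, x_2* = 1.5385.

x_1* = 1.0256, x_2* = 1.5385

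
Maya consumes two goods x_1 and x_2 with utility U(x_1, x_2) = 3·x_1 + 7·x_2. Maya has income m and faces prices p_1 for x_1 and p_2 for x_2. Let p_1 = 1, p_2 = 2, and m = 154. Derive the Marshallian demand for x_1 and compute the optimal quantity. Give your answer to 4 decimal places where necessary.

x_1* = 0

Linear utility — the consumer picks whichever good has higher MU/price: 3/1 = 3 vs 7/2 = 3.5.
x_2 gives more utility per dollar, so spend all income on x_2: x_2* = m/p_2, x_1* = 0.
Numerically: x_1* = 0, x_2* = 77.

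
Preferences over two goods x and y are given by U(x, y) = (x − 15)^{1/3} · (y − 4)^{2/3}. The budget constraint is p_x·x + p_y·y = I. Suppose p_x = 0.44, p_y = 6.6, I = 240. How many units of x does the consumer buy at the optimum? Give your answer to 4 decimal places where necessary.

MRS = (1/2)·(y−4)/(x−15). Tangency with p_x/p_y gives y−4 = 2·(p_x/p_y)·(x−15).
After buying the subsistence bundle (15, 4), a share 1/3 of the remaining income goes to x: x* = 15 + 1/3·(I − 15p_x − 4p_y)/p_x.
Discretionary income = 240 − 15·0.44 − 4·6.6 = 207; x* = 15 + 1/3·207/0.44 = 171.8182.

x* = 171.8182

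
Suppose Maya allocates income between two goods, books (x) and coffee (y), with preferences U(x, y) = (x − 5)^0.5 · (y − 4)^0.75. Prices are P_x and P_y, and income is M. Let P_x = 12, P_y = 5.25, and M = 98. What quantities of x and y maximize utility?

This is Cobb-Douglas in (x−5, y−4): tangency gives 0.5·P_y·(y−4) = 0.75·P_x·(x−5).
Substituting into the budget: x* = 5 + 0.4·(M − 5·P_x − 4·P_y)/P_x, and y* = 4 + 0.6·(…)/P_y.
Discretionary income = 98 − 5·12 − 4·5.25 = 17; x* = 5 + 0.4·17/12 = 5.5667; y* = 4 + 0.6·17/5.25 = 5.9429.

x* = 5.5667, y* = 5.9429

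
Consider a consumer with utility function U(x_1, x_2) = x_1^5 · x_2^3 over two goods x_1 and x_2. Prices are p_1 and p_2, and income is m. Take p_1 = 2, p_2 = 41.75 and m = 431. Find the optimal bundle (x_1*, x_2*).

x_1* = 134.6875, x_2* = 3.8713

The MRS is (5/3)·x_2/x_1. Set MRS = p_1/p_2.
So 5·p_2·x_2 = 3·p_1·x_1; combined with the budget, a share 0.625 of income goes to x_1.
Demand: x_1*(p_1,p_2,m) = 0.625·m/p_1 and x_2* = 0.375·m/p_2.
At p_1=2, p_2=41.75, m=431: x_1* = 0.625·431/2 = 134.6875, x_2* = 3.8713.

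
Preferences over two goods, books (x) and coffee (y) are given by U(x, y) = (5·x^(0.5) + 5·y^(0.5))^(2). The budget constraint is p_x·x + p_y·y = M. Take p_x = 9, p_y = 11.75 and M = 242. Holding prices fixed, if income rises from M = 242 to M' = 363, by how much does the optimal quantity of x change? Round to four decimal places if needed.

Δx* = 7.6131

MU_x ∝ 5·x^(-0.5), MU_y ∝ 5·y^(-0.5), so MRS = (y/x)^(0.5) = p_x/p_y.
Hence y/x = (p_x/p_y)^(1/(0.5)), i.e. raised to the 2 power.
With the ratio pinned down, the budget gives x* = M/(p_x + p_y·(y/x)) and y* = (y/x)·x*.
Numerically y/x = 0.586691, so x* = 242/(9 + 11.75·0.586691) = 15.2262.
At M' = 363: x* = 22.8394. Change: 22.8394 − 15.2262 = 7.6131.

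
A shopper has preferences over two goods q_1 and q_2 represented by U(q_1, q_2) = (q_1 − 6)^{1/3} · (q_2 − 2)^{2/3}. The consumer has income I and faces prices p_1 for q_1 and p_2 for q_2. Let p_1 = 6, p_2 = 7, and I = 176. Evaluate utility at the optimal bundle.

V = 10.0266

MRS = (1/2)·(q_2−2)/(q_1−6). Tangency with p_1/p_2 gives q_2−2 = 2·(p_1/p_2)·(q_1−6).
After buying the subsistence bundle (6, 2), a share 1/3 of the remaining income goes to q_1: q_1* = 6 + 1/3·(I − 6p_1 − 2p_2)/p_1.
Discretionary income = 176 − 6·6 − 2·7 = 126; q_1* = 6 + 1/3·126/6 = 13; q_2* = 2 + 2/3·126/7 = 14.
Utility at the optimum: U(13, 14) = 10.0266.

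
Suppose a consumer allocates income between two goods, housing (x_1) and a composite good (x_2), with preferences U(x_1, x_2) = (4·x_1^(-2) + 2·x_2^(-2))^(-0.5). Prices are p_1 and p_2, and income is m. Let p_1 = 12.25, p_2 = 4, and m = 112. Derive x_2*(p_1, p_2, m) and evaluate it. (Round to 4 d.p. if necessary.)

x_2* = 7.6565

MU_x_1 ∝ 4·x_1^(-3), MU_x_2 ∝ 2·x_2^(-3), so MRS = 2·(x_2/x_1)^(3) = p_1/p_2.
Hence x_2/x_1 = ((1/2)·p_1/p_2)^(1/(3)), i.e. raised to the 1/3 power.
With the ratio pinned down, the budget gives x_1* = m/(p_1 + p_2·(x_2/x_1)) and x_2* = (x_2/x_1)·x_1*.
Numerically x_2/x_1 = 1.152609, so x_1* = 112/(12.25 + 4·1.152609) = 6.6428 and x_2* = 1.152609·6.6428 = 7.6565.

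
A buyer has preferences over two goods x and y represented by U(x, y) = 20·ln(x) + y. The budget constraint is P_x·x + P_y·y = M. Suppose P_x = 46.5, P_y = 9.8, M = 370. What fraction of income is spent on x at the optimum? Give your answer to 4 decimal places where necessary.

share on x = 0.5297

Set MRS = P_x/P_y: (20/x)/1 = P_x/P_y.
So x*(P_x,P_y) = 20·P_y/P_x, independent of income; and y* = (M − 20·P_y)/P_y.
At the given prices: x* = 20·9.8/46.5 = 4.2151, and y* = 17.7551.
Expenditure on x: 46.5·4.2151 = 196; share = 0.5297.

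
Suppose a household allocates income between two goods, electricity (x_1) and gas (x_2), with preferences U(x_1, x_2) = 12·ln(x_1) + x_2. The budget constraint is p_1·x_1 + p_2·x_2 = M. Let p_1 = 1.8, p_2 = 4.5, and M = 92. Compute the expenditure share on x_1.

Set MRS = p_1/p_2: (12/x_1)/1 = p_1/p_2.
So x_1*(p_1,p_2) = 12·p_2/p_1, independent of income; and x_2* = (M − 12·p_2)/p_2.
At the given prices: x_1* = 12·4.5/1.8 = 30, and x_2* = 8.4444.
Expenditure on x_1: 1.8·30 = 54; share = 0.587.

share on x_1 = 0.587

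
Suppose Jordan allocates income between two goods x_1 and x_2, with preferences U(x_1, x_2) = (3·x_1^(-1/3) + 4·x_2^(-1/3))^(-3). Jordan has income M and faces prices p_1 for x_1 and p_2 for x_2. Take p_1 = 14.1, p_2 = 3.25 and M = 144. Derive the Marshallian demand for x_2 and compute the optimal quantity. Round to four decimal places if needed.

From the CES first-order condition, (3/4)·(x_2/x_1)^(4/3) = p_1/p_2.
Hence x_2/x_1 = ((4/3)·p_1/p_2)^(1/(4/3)), i.e. raised to the 0.75 power.
With the ratio pinned down, the budget gives x_1* = M/(p_1 + p_2·(x_2/x_1)) and x_2* = (x_2/x_1)·x_1*.
Numerically x_2/x_1 = 3.729975, so x_1* = 144/(14.1 + 3.25·3.729975) = 5.4915 and x_2* = 3.729975·5.4915 = 20.4831.

x_2* = 20.4831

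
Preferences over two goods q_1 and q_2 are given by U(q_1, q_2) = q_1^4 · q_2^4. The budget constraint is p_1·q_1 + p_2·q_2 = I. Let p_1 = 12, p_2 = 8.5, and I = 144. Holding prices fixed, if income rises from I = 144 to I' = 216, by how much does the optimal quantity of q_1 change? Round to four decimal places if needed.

Δq_1* = 3

Tangency: MRS = q_2/q_1 = p_1/p_2.
So 4·p_2·q_2 = 4·p_1·q_1; combined with the budget, a share 0.5 of income goes to q_1.
Demand: q_1*(p_1,p_2,I) = 0.5·I/p_1 and q_2* = 0.5·I/p_2.
At p_1=12, p_2=8.5, I=144: q_1* = 0.5·144/12 = 6.
At I' = 216: q_1* = 9. Change: 9 − 6 = 3.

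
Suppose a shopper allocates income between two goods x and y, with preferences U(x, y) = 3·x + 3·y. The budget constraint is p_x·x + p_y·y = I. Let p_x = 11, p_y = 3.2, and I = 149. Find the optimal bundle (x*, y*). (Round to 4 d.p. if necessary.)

x* = 0, y* = 46.5625

Numerically: x* = 0, y* = 46.5625.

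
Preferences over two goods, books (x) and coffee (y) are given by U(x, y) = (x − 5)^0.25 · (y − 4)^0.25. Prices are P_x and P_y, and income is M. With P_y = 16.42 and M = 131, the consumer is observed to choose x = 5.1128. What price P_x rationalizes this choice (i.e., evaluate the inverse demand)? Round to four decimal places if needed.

MRS = (y−4)/(x−5). Tangency with P_x/P_y gives y−4 = (P_x/P_y)·(x−5).
Substituting into the budget: x* = 5 + 0.5·(M − 5·P_x − 4·P_y)/P_x, and y* = 4 + 0.5·(…)/P_y.
Set x* = 5.1128 in the demand function and solve for P_x: P_x = 12.5.

P_x = 12.5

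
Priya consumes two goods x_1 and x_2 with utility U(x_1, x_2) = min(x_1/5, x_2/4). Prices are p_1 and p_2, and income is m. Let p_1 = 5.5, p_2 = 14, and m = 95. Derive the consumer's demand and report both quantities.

Leontief preferences: the optimum is at the kink where x_1/5 = x_2/4, i.e. x_2 = (4/5)·x_1.
Budget: p_1·x_1 + p_2·(4/5)·x_1 = m, so (5·p_1 + 4·p_2)·x_1 = 5·m.
Demand: x_1*(p_1,p_2,m) = 5·m/(5·p_1 + 4·p_2), x_2* = 4·m/(5·p_1 + 4·p_2).
Here 5·5.5 + 4·14 = 83.5, giving x_1* = 5.6886 and x_2* = 4.5509.

x_1* = 5.6886, x_2* = 4.5509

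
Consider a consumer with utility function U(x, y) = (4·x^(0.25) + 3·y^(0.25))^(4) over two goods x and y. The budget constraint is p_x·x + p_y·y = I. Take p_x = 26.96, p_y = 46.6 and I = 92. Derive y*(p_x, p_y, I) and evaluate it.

MU_x ∝ 4·x^(-0.75), MU_y ∝ 3·y^(-0.75), so MRS = (4/3)·(y/x)^(0.75) = p_x/p_y.
Hence y/x = ((3/4)·p_x/p_y)^(1/(0.75)), i.e. raised to the 4/3 power.
With the ratio pinned down, the budget gives x* = I/(p_x + p_y·(y/x)) and y* = (y/x)·x*.
Numerically y/x = 0.328494, so x* = 92/(26.96 + 46.6·0.328494) = 2.1766 and y* = 0.328494·2.1766 = 0.715.

y* = 0.715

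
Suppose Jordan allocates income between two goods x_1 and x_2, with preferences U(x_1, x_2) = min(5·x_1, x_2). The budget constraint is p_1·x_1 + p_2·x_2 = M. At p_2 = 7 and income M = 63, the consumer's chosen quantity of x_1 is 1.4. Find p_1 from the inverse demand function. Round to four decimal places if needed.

With perfect complements, no substitution: consume in ratio x_1:x_2 = 1:5.
Budget: p_1·x_1 + p_2·5·x_1 = M, so (p_1 + 5·p_2)·x_1 = M.
Demand: x_1*(p_1,p_2,M) = M/(p_1 + 5·p_2), x_2* = 5·M/(p_1 + 5·p_2).
Set x_1* = 1.4 in the demand function and solve for p_1: p_1 = 10.

p_1 = 10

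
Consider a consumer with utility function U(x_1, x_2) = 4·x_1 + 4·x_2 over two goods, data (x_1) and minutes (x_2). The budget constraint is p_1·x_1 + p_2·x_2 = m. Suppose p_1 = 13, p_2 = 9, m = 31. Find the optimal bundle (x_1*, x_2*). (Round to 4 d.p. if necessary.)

x_2 gives more utility per dollar, so spend all income on x_2: x_2* = m/p_2, x_1* = 0.
Numerically: x_1* = 0, x_2* = 3.4444.

x_1* = 0, x_2* = 3.4444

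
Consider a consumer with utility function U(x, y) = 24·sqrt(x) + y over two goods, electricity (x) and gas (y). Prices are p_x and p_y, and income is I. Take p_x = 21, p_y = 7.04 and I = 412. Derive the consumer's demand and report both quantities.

Set MRS = p_x/p_y: 12·x^(−1/2) = p_x/p_y.
Thus x* = (12·p_y/p_x)² — independent of I — with the rest of income spent on y.
Plugging in: x* = (12·7.04/21)² = 16.1834, y* = 10.2484.

x* = 16.1834, y* = 10.2484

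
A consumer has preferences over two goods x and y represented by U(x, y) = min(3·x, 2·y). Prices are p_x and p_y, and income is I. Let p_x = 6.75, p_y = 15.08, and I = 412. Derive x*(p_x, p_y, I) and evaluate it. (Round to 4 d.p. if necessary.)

Demand: x*(p_x,p_y,I) = 2·I/(2·p_x + 3·p_y), y* = 3·I/(2·p_x + 3·p_y).
Here 2·6.75 + 3·15.08 = 58.74, giving x* = 14.0279.

x* = 14.0279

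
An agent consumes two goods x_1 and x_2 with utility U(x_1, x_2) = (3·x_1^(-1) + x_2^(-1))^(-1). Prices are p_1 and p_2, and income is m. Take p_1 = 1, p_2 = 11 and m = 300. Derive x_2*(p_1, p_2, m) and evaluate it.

x_2* = 17.9163

MU_x_1 ∝ 3·x_1^(-2), MU_x_2 ∝ x_2^(-2), so MRS = 3·(x_2/x_1)^(2) = p_1/p_2.
Solve for the ratio: x_2/x_1 = [(1/3)·p_1/p_2]^(0.5).
Substitute x_2 = (x_2/x_1)·x_1 into the budget: x_1* = m/(p_1 + p_2·(x_2/x_1)).
Numerically x_2/x_1 = 0.174078, so x_1* = 300/(1 + 11·0.174078) = 102.9211 and x_2* = 0.174078·102.9211 = 17.9163.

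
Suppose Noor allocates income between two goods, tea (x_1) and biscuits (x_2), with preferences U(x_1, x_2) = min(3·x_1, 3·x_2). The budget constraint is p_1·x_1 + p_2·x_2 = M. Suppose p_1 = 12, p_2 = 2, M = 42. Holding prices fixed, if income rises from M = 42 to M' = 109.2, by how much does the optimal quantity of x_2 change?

With perfect complements, no substitution: consume in ratio x_1:x_2 = 3:3.
Budget: p_1·x_1 + p_2·x_1 = M, so (3·p_1 + 3·p_2)·x_1 = 3·M.
Demand: x_1*(p_1,p_2,M) = 3·M/(3·p_1 + 3·p_2), x_2* = 3·M/(3·p_1 + 3·p_2).
Here 3·12 + 3·2 = 42, giving x_2* = 3.
At M' = 109.2: x_2* = 7.8. Change: 7.8 − 3 = 4.8.

Δx_2* = 4.8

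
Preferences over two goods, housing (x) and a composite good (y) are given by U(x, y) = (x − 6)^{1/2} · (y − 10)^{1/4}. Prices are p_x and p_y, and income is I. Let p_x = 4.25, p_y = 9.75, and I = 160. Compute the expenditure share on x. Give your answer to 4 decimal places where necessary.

MRS = 2·(y−10)/(x−6). Tangency with p_x/p_y gives y−10 = (1/2)·(p_x/p_y)·(x−6).
After buying the subsistence bundle (6, 10), a share 2/3 of the remaining income goes to x: x* = 6 + 2/3·(I − 6p_x − 10p_y)/p_x.
Discretionary income = 160 − 6·4.25 − 10·9.75 = 37; x* = 6 + 2/3·37/4.25 = 11.8039; y* = 10 + 1/3·37/9.75 = 11.265.
Expenditure on x: 4.25·11.8039 = 50.1667; share = 0.3135.

share on x = 0.3135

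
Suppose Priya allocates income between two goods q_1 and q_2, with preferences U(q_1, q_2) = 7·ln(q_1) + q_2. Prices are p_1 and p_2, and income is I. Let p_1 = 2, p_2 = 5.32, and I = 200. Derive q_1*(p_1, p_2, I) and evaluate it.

q_1* = 18.62

MU_q_1 = 7/q_1, MU_q_2 = 1. Tangency: 7/q_1 = p_1/p_2.
So q_1*(p_1,p_2) = 7·p_2/p_1, independent of income; and q_2* = (I − 7·p_2)/p_2.
At the given prices: q_1* = 7·5.32/2 = 18.62.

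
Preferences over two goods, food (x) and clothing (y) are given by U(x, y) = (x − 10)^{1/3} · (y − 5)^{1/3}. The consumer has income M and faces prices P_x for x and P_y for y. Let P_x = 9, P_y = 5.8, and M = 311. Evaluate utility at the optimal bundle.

Let x' = x−10, y' = y−5. MRS = y'/x' = P_x/P_y.
Substituting into the budget: x* = 10 + 0.5·(M − 10·P_x − 5·P_y)/P_x, and y* = 5 + 0.5·(…)/P_y.
Discretionary income = 311 − 10·9 − 5·5.8 = 192; x* = 10 + 0.5·192/9 = 20.6667; y* = 5 + 0.5·192/5.8 = 21.5517.
Utility at the optimum: U(20.6667, 21.5517) = 5.6099.

V = 5.6099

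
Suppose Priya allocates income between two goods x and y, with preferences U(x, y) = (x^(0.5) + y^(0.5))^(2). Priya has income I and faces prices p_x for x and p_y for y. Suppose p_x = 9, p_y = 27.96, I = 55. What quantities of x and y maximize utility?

From the CES first-order condition, (y/x)^(0.5) = p_x/p_y.
Solve for the ratio: y/x = [p_x/p_y]^(2).
Substitute y = (y/x)·x into the budget: x* = I/(p_x + p_y·(y/x)).
Numerically y/x = 0.103612, so x* = 55/(9 + 27.96·0.103612) = 4.623 and y* = 0.103612·4.623 = 0.479.

x* = 4.623, y* = 0.479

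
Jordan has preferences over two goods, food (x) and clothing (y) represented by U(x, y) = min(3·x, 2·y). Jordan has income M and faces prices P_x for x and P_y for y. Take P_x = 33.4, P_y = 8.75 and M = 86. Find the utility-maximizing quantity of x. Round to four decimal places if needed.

With perfect complements, no substitution: consume in ratio x:y = 2:3.
Budget: P_x·x + P_y·(3/2)·x = M, so (2·P_x + 3·P_y)·x = 2·M.
Demand: x*(P_x,P_y,M) = 2·M/(2·P_x + 3·P_y), y* = 3·M/(2·P_x + 3·P_y).
Here 2·33.4 + 3·8.75 = 93.05, giving x* = 1.8485.

x* = 1.8485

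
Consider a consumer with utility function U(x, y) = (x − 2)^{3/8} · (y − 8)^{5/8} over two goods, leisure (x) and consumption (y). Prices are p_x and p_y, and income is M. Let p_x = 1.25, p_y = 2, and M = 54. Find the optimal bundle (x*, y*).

x* = 12.65, y* = 19.0938

This is Cobb-Douglas in (x−2, y−8): tangency gives 0.375·p_y·(y−8) = 0.625·p_x·(x−2).
Substituting into the budget: x* = 2 + 0.375·(M − 2·p_x − 8·p_y)/p_x, and y* = 8 + 0.625·(…)/p_y.
Discretionary income = 54 − 2·1.25 − 8·2 = 35.5; x* = 2 + 0.375·35.5/1.25 = 12.65; y* = 8 + 0.625·35.5/2 = 19.0938.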